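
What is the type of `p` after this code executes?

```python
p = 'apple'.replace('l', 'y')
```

str.replace() returns str

str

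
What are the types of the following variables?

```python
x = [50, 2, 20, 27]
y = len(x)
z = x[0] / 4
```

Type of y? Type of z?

len() returns int; int / int returns float

int, float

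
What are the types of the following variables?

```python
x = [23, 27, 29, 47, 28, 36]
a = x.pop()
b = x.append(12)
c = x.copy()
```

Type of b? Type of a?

list.append() returns None; list.pop() returns the element (int)

NoneType, int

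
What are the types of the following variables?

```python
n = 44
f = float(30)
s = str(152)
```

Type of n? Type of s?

n is int; s is str

int, str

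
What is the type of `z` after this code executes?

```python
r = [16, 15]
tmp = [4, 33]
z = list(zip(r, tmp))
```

list(zip(...)) returns a list of tuples

list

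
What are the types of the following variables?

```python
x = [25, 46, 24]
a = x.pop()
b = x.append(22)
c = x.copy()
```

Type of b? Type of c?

list.append() returns None; list.copy() returns list

NoneType, list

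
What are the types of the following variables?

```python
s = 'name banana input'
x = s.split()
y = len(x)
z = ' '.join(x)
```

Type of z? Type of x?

str.join() returns str; str.split() returns list

str, list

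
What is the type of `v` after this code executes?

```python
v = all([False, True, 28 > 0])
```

all() returns bool

bool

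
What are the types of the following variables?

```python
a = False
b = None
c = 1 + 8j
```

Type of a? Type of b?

a is bool; b is NoneType

bool, NoneType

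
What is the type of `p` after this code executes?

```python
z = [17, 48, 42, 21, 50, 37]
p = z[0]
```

Indexing a list of ints returns int (z[0] = 17)

int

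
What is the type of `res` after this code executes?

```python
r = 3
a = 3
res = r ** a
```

int ** positive int returns int (3 ** 3 = 27)

int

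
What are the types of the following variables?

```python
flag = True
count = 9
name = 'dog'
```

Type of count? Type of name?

count is int; name is str

int, str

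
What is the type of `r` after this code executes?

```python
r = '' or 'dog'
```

'or' returns first truthy value ('dog', which is str)

str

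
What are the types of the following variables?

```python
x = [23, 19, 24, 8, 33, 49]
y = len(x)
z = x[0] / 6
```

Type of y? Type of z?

len() returns int; int / int returns float

int, float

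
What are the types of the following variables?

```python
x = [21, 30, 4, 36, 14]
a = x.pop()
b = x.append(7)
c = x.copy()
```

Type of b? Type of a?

list.append() returns None; list.pop() returns the element (int)

NoneType, int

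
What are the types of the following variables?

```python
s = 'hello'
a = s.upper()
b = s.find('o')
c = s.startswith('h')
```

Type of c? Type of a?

str.startswith() returns bool; str.upper() returns str

bool, str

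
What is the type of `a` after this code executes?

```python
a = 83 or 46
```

'or' returns the first truthy value (83, which is int)

int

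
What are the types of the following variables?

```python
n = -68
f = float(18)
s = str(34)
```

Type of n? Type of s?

n is int; s is str

int, str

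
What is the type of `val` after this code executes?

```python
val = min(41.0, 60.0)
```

min() of floats returns float

float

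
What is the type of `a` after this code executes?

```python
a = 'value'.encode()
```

str.encode() returns bytes

bytes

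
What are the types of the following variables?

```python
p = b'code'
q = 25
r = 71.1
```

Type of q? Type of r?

q is int; r is float

int, float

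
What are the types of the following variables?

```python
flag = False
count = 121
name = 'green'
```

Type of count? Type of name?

count is int; name is str

int, str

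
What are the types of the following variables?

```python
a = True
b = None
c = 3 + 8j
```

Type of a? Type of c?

a is bool; c is complex

bool, complex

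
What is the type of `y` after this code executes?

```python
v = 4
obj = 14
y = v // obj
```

int // int returns int (4 // 14 = 0)

int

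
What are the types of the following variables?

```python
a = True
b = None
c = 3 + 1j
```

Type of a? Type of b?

a is bool; b is NoneType

bool, NoneType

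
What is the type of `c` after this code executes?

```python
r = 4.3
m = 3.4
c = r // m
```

float // float returns float (floor division preserves float type)

float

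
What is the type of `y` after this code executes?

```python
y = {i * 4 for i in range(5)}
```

A set comprehension {expr for x in iterable} produces a set

set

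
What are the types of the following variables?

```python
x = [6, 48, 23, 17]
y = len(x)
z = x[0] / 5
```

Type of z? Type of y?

int / int returns float; len() returns int

float, int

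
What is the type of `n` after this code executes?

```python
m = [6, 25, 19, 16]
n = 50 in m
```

'in' operator returns bool

bool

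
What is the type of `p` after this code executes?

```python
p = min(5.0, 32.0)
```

min() of floats returns float

float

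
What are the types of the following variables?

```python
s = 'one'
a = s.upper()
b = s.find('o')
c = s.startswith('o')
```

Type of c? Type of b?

str.startswith() returns bool; str.find() returns int

bool, int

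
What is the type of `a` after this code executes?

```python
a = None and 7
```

'and' returns first falsy value (None)

NoneType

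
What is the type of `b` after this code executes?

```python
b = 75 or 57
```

'or' returns the first truthy value (75, which is int)

int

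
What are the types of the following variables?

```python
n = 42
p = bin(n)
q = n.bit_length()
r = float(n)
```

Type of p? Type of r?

bin() returns str; float() returns float

str, float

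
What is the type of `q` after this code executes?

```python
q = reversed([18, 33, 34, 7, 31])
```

reversed() on a list returns a list_reverseiterator

list_reverseiterator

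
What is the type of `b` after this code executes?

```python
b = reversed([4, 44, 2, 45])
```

reversed() on a list returns a list_reverseiterator

list_reverseiterator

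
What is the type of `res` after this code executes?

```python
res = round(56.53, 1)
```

round() with ndigits arg returns float

float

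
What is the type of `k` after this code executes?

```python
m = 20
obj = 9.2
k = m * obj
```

int * float returns float (20 * 9.2 = 184.0)

float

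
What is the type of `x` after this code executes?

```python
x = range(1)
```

range() returns a range object

range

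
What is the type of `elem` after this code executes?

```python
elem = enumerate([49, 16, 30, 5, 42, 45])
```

enumerate() returns an enumerate iterator object

enumerate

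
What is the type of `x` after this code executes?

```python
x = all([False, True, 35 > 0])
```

all() returns bool

bool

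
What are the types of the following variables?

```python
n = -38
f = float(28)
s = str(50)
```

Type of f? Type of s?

f is float; s is str

float, str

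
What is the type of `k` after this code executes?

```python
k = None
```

None has type NoneType

NoneType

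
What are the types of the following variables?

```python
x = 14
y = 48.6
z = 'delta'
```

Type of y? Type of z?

y is float; z is str

float, str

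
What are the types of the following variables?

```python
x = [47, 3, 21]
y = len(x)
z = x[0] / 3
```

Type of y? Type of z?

len() returns int; int / int returns float

int, float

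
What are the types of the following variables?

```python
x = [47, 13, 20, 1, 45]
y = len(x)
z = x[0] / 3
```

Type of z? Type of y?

int / int returns float; len() returns int

float, int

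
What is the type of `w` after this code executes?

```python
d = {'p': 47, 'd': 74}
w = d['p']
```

Accessing dict[str, int] with key 'p' returns int value 47

int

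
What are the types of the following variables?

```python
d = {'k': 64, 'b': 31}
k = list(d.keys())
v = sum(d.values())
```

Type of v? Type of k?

sum of int values returns int; list(...) returns list

int, list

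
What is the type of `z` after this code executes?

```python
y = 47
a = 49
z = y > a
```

Comparison operators return bool

bool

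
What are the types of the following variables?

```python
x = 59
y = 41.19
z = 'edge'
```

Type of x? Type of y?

x is int; y is float

int, float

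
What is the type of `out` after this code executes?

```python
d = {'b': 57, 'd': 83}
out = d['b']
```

Accessing dict[str, int] with key 'b' returns int value 57

int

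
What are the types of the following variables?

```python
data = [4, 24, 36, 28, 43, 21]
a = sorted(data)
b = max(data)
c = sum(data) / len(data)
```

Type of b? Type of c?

max of ints returns int; int / int returns float

int, float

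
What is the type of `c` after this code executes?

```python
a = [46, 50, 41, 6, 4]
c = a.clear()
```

list.clear() returns None

NoneType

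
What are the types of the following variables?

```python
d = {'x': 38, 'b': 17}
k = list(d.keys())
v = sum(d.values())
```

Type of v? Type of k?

sum of int values returns int; list(...) returns list

int, list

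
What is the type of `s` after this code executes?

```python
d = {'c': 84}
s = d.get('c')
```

dict.get() returns the value (int) when key is found

int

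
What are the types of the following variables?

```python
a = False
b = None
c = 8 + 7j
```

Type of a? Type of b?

a is bool; b is NoneType

bool, NoneType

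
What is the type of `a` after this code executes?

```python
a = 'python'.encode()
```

str.encode() returns bytes

bytes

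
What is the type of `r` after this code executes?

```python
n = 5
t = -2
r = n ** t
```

int ** negative int returns float

float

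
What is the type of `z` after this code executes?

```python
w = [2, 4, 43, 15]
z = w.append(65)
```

list.append() returns None (mutates in place)

NoneType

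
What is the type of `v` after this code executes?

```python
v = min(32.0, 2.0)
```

min() of floats returns float

float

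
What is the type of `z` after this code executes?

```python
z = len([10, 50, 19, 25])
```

len() always returns int

int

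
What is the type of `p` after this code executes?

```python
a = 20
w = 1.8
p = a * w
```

int * float returns float (20 * 1.8 = 36.0)

float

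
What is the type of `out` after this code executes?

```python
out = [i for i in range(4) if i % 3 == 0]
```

A list comprehension [...] produces a list

list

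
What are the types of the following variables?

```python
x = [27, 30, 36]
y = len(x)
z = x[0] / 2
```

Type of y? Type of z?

len() returns int; int / int returns float

int, float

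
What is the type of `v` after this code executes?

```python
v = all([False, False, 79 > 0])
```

all() returns bool

bool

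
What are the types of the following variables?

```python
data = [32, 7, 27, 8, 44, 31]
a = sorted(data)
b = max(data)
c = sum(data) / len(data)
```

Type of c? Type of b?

int / int returns float; max of ints returns int

float, int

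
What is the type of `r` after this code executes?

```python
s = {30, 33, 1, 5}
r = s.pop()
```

Popping from a set of ints returns int

int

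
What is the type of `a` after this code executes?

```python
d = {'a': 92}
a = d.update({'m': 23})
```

dict.update() returns None

NoneType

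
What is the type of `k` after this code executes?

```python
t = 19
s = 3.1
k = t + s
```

int + float returns float (19 + 3.1 = 22.1)

float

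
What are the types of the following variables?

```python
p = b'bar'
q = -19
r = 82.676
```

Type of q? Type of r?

q is int; r is float

int, float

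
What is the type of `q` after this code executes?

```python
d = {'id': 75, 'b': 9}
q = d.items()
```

dict.items() returns a dict_items view

dict_items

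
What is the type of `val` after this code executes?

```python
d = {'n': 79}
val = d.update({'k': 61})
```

dict.update() returns None

NoneType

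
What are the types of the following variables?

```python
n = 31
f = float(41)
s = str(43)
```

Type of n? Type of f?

n is int; f is float

int, float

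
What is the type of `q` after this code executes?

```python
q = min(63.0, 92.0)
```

min() of floats returns float

float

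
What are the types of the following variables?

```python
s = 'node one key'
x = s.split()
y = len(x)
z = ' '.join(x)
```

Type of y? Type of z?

len() returns int; str.join() returns str

int, str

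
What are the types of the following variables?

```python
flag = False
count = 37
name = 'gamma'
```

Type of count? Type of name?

count is int; name is str

int, str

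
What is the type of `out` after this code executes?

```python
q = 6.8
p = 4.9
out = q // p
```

float // float returns float (floor division preserves float type)

float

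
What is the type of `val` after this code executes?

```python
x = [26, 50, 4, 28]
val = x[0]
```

Indexing a list of ints returns int (x[0] = 26)

int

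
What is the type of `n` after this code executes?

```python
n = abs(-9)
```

abs() of int returns int

int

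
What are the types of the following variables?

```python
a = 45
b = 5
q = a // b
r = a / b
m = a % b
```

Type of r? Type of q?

int / int returns float; int // int returns int

float, int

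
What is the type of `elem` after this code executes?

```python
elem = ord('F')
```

ord() returns int (Unicode code point)

int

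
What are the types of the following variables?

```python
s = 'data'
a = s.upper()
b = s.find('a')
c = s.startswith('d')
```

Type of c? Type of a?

str.startswith() returns bool; str.upper() returns str

bool, str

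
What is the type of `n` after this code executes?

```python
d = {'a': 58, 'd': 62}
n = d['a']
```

Accessing dict[str, int] with key 'a' returns int value 58

int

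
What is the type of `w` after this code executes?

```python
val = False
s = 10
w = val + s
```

bool + int returns int (False is 0, so 0 + 10 = 10)

int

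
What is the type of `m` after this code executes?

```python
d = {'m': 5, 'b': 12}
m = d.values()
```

.values() returns a dict_values view object

dict_values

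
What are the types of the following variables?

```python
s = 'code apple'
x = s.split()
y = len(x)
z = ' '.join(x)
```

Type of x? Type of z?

str.split() returns list; str.join() returns str

list, str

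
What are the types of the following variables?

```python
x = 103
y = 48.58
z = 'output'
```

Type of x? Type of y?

x is int; y is float

int, float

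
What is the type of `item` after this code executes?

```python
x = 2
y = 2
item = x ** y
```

int ** positive int returns int (2 ** 2 = 4)

int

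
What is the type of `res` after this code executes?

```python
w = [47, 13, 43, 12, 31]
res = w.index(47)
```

list.index() returns int

int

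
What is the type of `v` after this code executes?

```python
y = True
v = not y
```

'not' always returns bool

bool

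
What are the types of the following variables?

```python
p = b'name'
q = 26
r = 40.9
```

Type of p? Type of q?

p is bytes; q is int

bytes, int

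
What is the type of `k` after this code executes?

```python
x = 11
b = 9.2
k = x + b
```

int + float returns float (11 + 9.2 = 20.2)

float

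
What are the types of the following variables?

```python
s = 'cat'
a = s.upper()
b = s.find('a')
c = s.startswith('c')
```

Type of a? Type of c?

str.upper() returns str; str.startswith() returns bool

str, bool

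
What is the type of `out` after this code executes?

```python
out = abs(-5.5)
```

abs() of float returns float

float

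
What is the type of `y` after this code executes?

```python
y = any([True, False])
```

any() returns bool

bool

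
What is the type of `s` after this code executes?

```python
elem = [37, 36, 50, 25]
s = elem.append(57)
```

list.append() returns None (mutates in place)

NoneType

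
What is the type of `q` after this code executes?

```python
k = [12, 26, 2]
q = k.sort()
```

list.sort() returns None (sorts in place)

NoneType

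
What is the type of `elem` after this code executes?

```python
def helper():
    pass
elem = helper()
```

A function with no return statement returns None

NoneType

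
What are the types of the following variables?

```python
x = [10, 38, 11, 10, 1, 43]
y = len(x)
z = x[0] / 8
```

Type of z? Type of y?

int / int returns float; len() returns int

float, int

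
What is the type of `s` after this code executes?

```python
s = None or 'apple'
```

'or' with None returns the other value ('apple', str)

str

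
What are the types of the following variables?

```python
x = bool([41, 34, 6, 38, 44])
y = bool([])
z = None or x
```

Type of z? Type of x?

None or <bool> returns the bool; bool() returns bool

bool, bool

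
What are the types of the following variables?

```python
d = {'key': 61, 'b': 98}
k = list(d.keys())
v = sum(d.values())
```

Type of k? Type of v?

list(...) returns list; sum of int values returns int

list, int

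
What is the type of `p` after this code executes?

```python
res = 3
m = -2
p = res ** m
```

int ** negative int returns float

float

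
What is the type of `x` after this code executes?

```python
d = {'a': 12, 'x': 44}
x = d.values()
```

.values() returns a dict_values view object

dict_values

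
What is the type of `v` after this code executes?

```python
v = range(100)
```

range() returns a range object

range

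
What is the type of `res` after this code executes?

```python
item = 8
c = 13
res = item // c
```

int // int returns int (8 // 13 = 0)

int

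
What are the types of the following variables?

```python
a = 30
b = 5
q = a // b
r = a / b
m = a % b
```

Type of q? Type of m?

int // int returns int; int % int returns int

int, int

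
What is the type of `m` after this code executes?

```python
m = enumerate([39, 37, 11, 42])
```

enumerate() returns an enumerate iterator object

enumerate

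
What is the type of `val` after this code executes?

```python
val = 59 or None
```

'or' returns first truthy value (59, int)

int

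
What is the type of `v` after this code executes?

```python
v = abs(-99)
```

abs() of int returns int

int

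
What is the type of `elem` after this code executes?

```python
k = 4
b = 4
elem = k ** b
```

int ** positive int returns int (4 ** 4 = 256)

int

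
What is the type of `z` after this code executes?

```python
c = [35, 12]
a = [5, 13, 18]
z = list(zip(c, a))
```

list(zip(...)) returns a list of tuples

list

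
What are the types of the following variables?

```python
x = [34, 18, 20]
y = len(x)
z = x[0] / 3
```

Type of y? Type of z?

len() returns int; int / int returns float

int, float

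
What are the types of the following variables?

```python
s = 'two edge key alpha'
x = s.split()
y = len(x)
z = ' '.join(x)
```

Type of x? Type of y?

str.split() returns list; len() returns int

list, int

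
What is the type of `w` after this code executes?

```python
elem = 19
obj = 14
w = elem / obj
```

int / int always returns float in Python 3 (19 / 14 = 1.35714)

float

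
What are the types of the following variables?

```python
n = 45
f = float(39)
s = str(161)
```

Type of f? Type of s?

f is float; s is str

float, str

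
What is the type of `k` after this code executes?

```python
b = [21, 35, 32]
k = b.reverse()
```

list.reverse() returns None

NoneType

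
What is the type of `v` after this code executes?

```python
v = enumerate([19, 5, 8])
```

enumerate() returns an enumerate iterator object

enumerate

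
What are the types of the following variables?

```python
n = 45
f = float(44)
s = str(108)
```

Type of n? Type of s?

n is int; s is str

int, str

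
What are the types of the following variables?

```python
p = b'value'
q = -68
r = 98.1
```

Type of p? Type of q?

p is bytes; q is int

bytes, int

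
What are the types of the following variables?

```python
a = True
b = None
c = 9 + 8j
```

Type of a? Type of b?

a is bool; b is NoneType

bool, NoneType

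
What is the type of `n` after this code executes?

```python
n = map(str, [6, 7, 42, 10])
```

map() returns a map iterator object

map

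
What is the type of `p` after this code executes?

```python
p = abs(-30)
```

abs() of int returns int

int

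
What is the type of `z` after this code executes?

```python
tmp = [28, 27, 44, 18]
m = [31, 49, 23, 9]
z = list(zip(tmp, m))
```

list(zip(...)) returns a list of tuples

list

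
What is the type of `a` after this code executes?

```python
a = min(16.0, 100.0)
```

min() of floats returns float

float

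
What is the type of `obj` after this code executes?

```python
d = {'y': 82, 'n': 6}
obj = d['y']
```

Accessing dict[str, int] with key 'y' returns int value 82

int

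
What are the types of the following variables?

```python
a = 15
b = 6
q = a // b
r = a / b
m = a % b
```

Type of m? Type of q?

int % int returns int; int // int returns int

int, int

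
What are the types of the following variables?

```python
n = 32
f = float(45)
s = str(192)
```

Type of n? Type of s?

n is int; s is str

int, str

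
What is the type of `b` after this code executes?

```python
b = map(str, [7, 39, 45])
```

map() returns a map iterator object

map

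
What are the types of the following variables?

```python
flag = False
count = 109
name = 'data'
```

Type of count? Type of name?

count is int; name is str

int, str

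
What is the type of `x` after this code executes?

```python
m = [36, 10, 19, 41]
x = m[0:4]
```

Slicing a list always returns a list

list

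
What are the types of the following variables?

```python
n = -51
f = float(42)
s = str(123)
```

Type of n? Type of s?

n is int; s is str

int, str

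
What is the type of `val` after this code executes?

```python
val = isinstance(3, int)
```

isinstance() returns bool

bool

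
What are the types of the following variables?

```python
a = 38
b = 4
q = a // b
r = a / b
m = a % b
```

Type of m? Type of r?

int % int returns int; int / int returns float

int, float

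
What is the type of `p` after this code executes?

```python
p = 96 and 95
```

'and' returns the last value when all truthy (95, which is int)

int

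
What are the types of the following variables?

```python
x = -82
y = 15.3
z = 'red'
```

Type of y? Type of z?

y is float; z is str

float, str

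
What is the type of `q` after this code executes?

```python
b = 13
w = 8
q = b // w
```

int // int returns int (13 // 8 = 1)

int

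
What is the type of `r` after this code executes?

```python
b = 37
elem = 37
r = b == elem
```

Equality comparison returns bool

bool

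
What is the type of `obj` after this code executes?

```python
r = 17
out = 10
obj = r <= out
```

Comparison operators return bool

bool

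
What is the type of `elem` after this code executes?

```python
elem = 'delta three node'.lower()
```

str.lower() returns str

str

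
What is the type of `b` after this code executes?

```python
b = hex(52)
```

hex() returns str representation

str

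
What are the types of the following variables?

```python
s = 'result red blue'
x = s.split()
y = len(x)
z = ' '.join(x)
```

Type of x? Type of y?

str.split() returns list; len() returns int

list, int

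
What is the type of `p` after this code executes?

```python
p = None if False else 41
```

Ternary: condition is False, else branch (41) taken → int

int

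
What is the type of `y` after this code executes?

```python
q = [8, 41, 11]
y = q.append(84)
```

list.append() returns None (mutates in place)

NoneType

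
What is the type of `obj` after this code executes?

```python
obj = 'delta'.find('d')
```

str.find() returns int (index, or -1)

int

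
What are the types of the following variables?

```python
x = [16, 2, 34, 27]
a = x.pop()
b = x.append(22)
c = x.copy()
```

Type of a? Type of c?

list.pop() returns the element (int); list.copy() returns list

int, list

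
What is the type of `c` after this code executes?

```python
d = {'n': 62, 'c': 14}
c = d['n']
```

Accessing dict[str, int] with key 'n' returns int value 62

int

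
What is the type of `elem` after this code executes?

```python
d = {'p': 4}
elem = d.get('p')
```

dict.get() returns the value (int) when key is found

int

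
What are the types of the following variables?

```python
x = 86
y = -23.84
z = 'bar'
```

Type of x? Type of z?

x is int; z is str

int, str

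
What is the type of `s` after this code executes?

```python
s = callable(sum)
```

callable() returns bool

bool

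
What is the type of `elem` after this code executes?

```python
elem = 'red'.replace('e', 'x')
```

str.replace() returns str

str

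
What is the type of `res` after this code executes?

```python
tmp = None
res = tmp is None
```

'is' comparison returns bool

bool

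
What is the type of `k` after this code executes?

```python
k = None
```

None has type NoneType

NoneType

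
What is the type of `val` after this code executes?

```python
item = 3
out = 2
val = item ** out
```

int ** positive int returns int (3 ** 2 = 9)

int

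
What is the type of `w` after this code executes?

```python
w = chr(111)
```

chr() returns str (single character)

str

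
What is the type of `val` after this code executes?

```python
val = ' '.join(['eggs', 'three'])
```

str.join() returns str

str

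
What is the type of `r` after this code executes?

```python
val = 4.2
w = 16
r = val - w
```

float - int returns float (4.2 - 16 = -11.8)

float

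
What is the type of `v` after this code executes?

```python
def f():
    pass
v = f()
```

A function with no return statement returns None

NoneType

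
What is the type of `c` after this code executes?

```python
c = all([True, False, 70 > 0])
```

all() returns bool

bool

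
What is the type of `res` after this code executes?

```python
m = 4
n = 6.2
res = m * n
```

int * float returns float (4 * 6.2 = 24.8)

float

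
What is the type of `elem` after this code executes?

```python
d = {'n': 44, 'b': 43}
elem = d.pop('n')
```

dict.pop() returns the value (int)

int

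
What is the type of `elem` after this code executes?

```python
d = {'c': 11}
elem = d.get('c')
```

dict.get() returns the value (int) when key is found

int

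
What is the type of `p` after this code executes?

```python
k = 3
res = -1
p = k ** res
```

int ** negative int returns float

float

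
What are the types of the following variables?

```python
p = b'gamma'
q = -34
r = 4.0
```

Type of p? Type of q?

p is bytes; q is int

bytes, int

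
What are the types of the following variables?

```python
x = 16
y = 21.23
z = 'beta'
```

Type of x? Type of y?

x is int; y is float

int, float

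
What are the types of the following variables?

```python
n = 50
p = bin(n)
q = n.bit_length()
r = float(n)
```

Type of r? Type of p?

float() returns float; bin() returns str

float, str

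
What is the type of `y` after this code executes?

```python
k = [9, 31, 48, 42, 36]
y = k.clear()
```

list.clear() returns None

NoneType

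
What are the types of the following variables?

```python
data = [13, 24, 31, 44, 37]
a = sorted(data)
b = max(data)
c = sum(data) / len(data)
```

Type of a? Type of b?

sorted() returns list; max of ints returns int

list, int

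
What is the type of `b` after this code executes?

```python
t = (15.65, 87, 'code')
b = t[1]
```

Index 1 of tuple is 87 which is int

int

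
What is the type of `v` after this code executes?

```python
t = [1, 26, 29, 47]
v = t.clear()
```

list.clear() returns None

NoneType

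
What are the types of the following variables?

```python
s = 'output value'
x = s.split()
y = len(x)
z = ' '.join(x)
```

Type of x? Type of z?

str.split() returns list; str.join() returns str

list, str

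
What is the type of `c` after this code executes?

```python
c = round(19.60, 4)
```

round() with ndigits arg returns float

float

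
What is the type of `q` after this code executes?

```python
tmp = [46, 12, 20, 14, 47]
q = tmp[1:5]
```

Slicing a list always returns a list

list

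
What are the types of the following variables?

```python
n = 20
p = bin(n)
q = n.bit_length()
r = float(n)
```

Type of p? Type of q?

bin() returns str; int.bit_length() returns int

str, int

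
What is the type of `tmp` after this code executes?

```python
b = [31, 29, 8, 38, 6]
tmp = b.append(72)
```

list.append() returns None (mutates in place)

NoneType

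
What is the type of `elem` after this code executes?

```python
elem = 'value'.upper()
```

str.upper() returns str

str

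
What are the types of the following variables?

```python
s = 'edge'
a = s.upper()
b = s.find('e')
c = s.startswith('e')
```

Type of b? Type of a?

str.find() returns int; str.upper() returns str

int, str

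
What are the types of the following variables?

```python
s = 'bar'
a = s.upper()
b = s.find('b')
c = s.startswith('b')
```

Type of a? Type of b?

str.upper() returns str; str.find() returns int

str, int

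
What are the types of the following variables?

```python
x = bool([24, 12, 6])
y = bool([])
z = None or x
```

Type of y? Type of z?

bool() returns bool; None or <bool> returns the bool

bool, bool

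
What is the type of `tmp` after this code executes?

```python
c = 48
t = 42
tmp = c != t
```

Comparison operators return bool

bool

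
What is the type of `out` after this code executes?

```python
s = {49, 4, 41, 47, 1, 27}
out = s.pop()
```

Popping from a set of ints returns int

int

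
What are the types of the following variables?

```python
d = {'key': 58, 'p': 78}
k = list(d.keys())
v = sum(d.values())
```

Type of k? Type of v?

list(...) returns list; sum of int values returns int

list, int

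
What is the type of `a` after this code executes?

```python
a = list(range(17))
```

list(range(...)) returns list

list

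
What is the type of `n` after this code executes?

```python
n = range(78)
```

range() returns a range object

range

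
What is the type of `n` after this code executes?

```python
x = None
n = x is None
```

'is' comparison returns bool

bool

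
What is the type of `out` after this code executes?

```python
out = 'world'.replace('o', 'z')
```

str.replace() returns str

str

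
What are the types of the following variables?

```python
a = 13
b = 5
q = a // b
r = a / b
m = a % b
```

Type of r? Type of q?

int / int returns float; int // int returns int

float, int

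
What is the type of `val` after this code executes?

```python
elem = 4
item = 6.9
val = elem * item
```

int * float returns float (4 * 6.9 = 27.6)

float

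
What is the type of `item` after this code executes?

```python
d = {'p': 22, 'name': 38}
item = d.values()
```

.values() returns a dict_values view object

dict_values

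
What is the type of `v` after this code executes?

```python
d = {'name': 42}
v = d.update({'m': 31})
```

dict.update() returns None

NoneType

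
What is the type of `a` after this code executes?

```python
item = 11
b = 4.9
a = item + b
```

int + float returns float (11 + 4.9 = 15.9)

float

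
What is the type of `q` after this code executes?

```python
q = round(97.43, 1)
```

round() with ndigits arg returns float

float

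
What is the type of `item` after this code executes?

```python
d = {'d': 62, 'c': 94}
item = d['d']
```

Accessing dict[str, int] with key 'd' returns int value 62

int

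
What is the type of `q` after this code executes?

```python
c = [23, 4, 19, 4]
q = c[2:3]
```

Slicing a list always returns a list

list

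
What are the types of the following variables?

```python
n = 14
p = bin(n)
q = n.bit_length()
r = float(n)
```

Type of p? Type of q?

bin() returns str; int.bit_length() returns int

str, int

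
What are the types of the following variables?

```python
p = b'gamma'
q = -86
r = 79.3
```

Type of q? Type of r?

q is int; r is float

int, float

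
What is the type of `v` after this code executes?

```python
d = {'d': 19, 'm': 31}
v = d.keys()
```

.keys() returns a dict_keys view object

dict_keys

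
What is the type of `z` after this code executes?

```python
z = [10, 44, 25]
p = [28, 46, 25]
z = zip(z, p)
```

zip() returns a zip iterator object

zip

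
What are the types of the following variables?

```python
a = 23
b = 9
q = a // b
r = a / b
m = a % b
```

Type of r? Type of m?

int / int returns float; int % int returns int

float, int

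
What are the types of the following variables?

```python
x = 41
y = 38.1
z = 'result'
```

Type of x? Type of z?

x is int; z is str

int, str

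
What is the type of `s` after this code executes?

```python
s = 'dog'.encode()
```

str.encode() returns bytes

bytes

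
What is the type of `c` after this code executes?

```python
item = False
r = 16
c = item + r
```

bool + int returns int (False is 0, so 0 + 16 = 16)

int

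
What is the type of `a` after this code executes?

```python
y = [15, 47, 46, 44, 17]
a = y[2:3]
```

Slicing a list always returns a list

list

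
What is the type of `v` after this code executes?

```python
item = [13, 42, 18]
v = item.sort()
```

list.sort() returns None (sorts in place)

NoneType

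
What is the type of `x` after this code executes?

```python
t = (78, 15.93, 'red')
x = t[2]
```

Index 2 of tuple is 'red' which is str

str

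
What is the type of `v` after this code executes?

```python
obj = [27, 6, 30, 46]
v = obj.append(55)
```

list.append() returns None (mutates in place)

NoneType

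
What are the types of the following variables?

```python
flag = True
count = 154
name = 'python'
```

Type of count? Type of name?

count is int; name is str

int, str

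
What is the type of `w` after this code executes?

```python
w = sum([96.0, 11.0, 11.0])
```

sum() of floats returns float

float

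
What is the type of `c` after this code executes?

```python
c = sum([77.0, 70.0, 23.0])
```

sum() of floats returns float

float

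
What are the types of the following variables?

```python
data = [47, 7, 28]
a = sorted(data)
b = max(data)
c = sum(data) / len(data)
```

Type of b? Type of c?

max of ints returns int; int / int returns float

int, float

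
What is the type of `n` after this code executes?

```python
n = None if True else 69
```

Ternary: condition is True, if branch (None) taken → NoneType

NoneType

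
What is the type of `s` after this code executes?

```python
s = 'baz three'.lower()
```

str.lower() returns str

str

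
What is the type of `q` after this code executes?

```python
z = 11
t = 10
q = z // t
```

int // int returns int (11 // 10 = 1)

int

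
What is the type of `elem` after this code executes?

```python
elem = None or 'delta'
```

'or' with None returns the other value ('delta', str)

str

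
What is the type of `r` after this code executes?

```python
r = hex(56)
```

hex() returns str representation

str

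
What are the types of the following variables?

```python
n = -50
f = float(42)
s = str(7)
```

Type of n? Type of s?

n is int; s is str

int, str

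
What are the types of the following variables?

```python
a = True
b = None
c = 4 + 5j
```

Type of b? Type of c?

b is NoneType; c is complex

NoneType, complex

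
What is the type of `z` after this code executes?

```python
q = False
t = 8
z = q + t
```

bool + int returns int (False is 0, so 0 + 8 = 8)

int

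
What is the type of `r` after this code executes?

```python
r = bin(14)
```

bin() returns str representation

str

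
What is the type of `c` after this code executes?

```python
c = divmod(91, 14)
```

divmod() returns a tuple (quotient, remainder)

tuple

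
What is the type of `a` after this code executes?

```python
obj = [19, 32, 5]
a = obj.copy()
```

list.copy() returns list

list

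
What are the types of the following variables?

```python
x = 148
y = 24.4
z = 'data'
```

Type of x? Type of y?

x is int; y is float

int, float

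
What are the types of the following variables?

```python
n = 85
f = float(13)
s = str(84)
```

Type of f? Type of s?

f is float; s is str

float, str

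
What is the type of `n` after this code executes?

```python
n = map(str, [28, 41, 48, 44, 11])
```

map() returns a map iterator object

map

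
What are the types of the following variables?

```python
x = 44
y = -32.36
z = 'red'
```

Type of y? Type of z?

y is float; z is str

float, str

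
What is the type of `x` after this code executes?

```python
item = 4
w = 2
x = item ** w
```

int ** positive int returns int (4 ** 2 = 16)

int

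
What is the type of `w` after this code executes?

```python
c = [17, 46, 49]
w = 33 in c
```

'in' operator returns bool

bool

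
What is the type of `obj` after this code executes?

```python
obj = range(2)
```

range() returns a range object

range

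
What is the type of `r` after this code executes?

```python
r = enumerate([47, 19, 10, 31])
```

enumerate() returns an enumerate iterator object

enumerate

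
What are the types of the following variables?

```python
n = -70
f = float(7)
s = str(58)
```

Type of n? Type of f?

n is int; f is float

int, float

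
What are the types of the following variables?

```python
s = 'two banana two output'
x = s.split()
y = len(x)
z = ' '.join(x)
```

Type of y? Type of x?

len() returns int; str.split() returns list

int, list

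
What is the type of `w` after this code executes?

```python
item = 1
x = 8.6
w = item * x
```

int * float returns float (1 * 8.6 = 8.6)

float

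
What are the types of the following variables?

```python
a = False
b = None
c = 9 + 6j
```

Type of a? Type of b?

a is bool; b is NoneType

bool, NoneType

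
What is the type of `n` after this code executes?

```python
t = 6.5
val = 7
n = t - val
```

float - int returns float (6.5 - 7 = -0.5)

float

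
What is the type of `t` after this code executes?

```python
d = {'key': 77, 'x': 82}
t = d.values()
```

.values() returns a dict_values view object

dict_values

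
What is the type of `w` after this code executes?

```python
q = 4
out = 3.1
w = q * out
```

int * float returns float (4 * 3.1 = 12.4)

float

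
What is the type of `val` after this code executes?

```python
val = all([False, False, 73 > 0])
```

all() returns bool

bool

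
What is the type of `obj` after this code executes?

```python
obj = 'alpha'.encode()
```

str.encode() returns bytes

bytes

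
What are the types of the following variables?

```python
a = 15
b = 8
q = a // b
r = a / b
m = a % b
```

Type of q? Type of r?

int // int returns int; int / int returns float

int, float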